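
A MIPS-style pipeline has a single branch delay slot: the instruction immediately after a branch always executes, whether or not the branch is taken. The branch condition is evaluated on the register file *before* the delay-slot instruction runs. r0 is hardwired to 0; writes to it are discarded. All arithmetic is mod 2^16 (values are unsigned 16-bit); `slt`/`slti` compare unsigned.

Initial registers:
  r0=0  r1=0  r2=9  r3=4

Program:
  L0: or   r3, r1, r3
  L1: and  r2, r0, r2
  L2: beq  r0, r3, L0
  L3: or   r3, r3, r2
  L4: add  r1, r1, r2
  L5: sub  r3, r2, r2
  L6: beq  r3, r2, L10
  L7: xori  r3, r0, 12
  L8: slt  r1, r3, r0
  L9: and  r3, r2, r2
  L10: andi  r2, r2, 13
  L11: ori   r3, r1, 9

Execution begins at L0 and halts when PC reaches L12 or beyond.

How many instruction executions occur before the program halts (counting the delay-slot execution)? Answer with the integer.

10

PC=0  or   r3, r1, r3        | r0=0 r1=0 r2=9 r3=4
PC=1  and  r2, r0, r2        | r0=0 r1=0 r2=0 r3=4
PC=2  beq  r0, r3, L0        | r0=0 r1=0 r2=0 r3=4  [not taken]
PC=3  or   r3, r3, r2        | r0=0 r1=0 r2=0 r3=4
PC=4  add  r1, r1, r2        | r0=0 r1=0 r2=0 r3=4
PC=5  sub  r3, r2, r2        | r0=0 r1=0 r2=0 r3=0
PC=6  beq  r3, r2, L10       | r0=0 r1=0 r2=0 r3=0  [TAKEN]
PC=7  xori  r3, r0, 12       | r0=0 r1=0 r2=0 r3=12
PC=10 andi  r2, r2, 13       | r0=0 r1=0 r2=0 r3=12
PC=11 ori   r3, r1, 9        | r0=0 r1=0 r2=0 r3=9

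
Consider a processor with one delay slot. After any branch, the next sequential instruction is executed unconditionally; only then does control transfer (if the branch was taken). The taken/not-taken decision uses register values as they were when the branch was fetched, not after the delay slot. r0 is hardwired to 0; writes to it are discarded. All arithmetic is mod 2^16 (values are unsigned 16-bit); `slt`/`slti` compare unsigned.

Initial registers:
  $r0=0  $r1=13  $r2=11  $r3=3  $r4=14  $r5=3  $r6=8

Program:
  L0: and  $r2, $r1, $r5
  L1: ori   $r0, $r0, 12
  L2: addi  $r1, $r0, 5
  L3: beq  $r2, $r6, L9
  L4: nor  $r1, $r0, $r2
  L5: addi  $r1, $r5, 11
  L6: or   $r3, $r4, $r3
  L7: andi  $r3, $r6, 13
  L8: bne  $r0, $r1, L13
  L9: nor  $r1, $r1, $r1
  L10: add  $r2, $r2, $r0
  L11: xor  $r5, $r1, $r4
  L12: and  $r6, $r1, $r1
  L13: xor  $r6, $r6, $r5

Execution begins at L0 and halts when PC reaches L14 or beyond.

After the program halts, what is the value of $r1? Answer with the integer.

[0] and  $r2, $r1, $r5  →  {$r0:0, $r1:13, $r2:1, $r3:3, $r4:14, $r5:3, $r6:8}
[1] ori   $r0, $r0, 12  →  {$r0:0, $r1:13, $r2:1, $r3:3, $r4:14, $r5:3, $r6:8}
[2] addi  $r1, $r0, 5  →  {$r0:0, $r1:5, $r2:1, $r3:3, $r4:14, $r5:3, $r6:8}
[3] beq  $r2, $r6, L9  →  {$r0:0, $r1:5, $r2:1, $r3:3, $r4:14, $r5:3, $r6:8}  ⟨branch fallthrough⟩
[4] nor  $r1, $r0, $r2  →  {$r0:0, $r1:65534, $r2:1, $r3:3, $r4:14, $r5:3, $r6:8}
[5] addi  $r1, $r5, 11  →  {$r0:0, $r1:14, $r2:1, $r3:3, $r4:14, $r5:3, $r6:8}
[6] or   $r3, $r4, $r3  →  {$r0:0, $r1:14, $r2:1, $r3:15, $r4:14, $r5:3, $r6:8}
[7] andi  $r3, $r6, 13  →  {$r0:0, $r1:14, $r2:1, $r3:8, $r4:14, $r5:3, $r6:8}
[8] bne  $r0, $r1, L13  →  {$r0:0, $r1:14, $r2:1, $r3:8, $r4:14, $r5:3, $r6:8}  ⟨branch taken⟩
[9] nor  $r1, $r1, $r1  →  {$r0:0, $r1:65521, $r2:1, $r3:8, $r4:14, $r5:3, $r6:8}
[13] xor  $r6, $r6, $r5  →  {$r0:0, $r1:65521, $r2:1, $r3:8, $r4:14, $r5:3, $r6:11}

65521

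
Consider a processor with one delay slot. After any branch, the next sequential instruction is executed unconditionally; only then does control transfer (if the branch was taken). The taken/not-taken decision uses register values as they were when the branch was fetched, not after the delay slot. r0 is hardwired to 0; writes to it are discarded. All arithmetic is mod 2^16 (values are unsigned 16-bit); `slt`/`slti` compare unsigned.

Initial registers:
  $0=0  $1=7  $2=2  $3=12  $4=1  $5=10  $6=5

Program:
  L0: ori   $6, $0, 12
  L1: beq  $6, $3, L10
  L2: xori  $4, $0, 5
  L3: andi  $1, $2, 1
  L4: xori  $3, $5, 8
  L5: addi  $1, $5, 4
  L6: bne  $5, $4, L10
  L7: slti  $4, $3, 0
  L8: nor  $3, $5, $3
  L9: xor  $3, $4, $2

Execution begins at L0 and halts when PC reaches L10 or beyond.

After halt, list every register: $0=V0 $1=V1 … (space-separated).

$0=0 $1=7 $2=2 $3=12 $4=5 $5=10 $6=12

[0] ori   $6, $0, 12  →  {$0:0, $1:7, $2:2, $3:12, $4:1, $5:10, $6:12}
[1] beq  $6, $3, L10  →  {$0:0, $1:7, $2:2, $3:12, $4:1, $5:10, $6:12}  ⟨branch taken⟩
[2] xori  $4, $0, 5  →  {$0:0, $1:7, $2:2, $3:12, $4:5, $5:10, $6:12}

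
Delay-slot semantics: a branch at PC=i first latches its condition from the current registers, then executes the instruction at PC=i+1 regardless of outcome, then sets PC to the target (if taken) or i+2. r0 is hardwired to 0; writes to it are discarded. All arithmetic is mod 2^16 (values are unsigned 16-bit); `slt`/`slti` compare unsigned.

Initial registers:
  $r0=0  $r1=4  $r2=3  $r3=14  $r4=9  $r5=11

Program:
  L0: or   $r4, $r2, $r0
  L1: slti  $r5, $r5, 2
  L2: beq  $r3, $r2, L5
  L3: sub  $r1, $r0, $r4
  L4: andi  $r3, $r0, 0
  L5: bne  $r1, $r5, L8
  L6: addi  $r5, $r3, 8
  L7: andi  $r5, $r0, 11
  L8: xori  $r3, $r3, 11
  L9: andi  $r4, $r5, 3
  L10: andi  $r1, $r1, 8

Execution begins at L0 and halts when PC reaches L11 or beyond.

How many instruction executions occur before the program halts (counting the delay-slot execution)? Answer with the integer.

10

  step pc=0: or   $r4, $r2, $r0  regs=(0,4,3,14,3,11)
  step pc=1: slti  $r5, $r5, 2  regs=(0,4,3,14,3,0)
  step pc=2: beq  $r3, $r2, L5  cond=F  regs=(0,4,3,14,3,0)
  step pc=3: sub  $r1, $r0, $r4  regs=(0,65533,3,14,3,0)
  step pc=4: andi  $r3, $r0, 0  regs=(0,65533,3,0,3,0)
  step pc=5: bne  $r1, $r5, L8  cond=T  regs=(0,65533,3,0,3,0)
  step pc=6: addi  $r5, $r3, 8  regs=(0,65533,3,0,3,8)
  step pc=8: xori  $r3, $r3, 11  regs=(0,65533,3,11,3,8)
  step pc=9: andi  $r4, $r5, 3  regs=(0,65533,3,11,0,8)
  step pc=10: andi  $r1, $r1, 8  regs=(0,8,3,11,0,8)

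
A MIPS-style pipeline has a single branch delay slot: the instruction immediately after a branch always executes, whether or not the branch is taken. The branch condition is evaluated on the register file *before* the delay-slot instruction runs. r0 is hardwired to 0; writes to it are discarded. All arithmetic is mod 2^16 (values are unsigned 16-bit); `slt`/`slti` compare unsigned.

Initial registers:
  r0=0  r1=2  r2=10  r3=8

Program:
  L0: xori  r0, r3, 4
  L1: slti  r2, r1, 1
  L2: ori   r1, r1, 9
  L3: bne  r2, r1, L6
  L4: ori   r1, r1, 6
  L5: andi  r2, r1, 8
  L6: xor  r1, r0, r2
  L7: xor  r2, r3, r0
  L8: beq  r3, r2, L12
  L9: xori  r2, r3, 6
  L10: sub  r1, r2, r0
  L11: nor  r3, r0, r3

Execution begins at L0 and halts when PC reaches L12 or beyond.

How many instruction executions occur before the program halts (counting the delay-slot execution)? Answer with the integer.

PC=0  xori  r0, r3, 4        | r0=0 r1=2 r2=10 r3=8
PC=1  slti  r2, r1, 1        | r0=0 r1=2 r2=0 r3=8
PC=2  ori   r1, r1, 9        | r0=0 r1=11 r2=0 r3=8
PC=3  bne  r2, r1, L6        | r0=0 r1=11 r2=0 r3=8  [TAKEN]
PC=4  ori   r1, r1, 6        | r0=0 r1=15 r2=0 r3=8
PC=6  xor  r1, r0, r2        | r0=0 r1=0 r2=0 r3=8
PC=7  xor  r2, r3, r0        | r0=0 r1=0 r2=8 r3=8
PC=8  beq  r3, r2, L12       | r0=0 r1=0 r2=8 r3=8  [TAKEN]
PC=9  xori  r2, r3, 6        | r0=0 r1=0 r2=14 r3=8

9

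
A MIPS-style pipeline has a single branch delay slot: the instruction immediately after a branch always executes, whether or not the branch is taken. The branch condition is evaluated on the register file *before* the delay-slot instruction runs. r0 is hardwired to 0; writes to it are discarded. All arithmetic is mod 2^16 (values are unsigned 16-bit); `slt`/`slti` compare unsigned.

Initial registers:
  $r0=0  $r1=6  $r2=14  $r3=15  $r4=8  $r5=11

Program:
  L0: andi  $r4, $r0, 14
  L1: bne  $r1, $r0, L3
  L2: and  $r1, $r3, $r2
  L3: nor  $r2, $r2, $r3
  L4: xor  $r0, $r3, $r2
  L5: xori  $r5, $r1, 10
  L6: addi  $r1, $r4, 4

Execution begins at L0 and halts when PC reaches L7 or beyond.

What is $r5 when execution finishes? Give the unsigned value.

4

  step pc=0: andi  $r4, $r0, 14  regs=(0,6,14,15,0,11)
  step pc=1: bne  $r1, $r0, L3  cond=T  regs=(0,6,14,15,0,11)
  step pc=2: and  $r1, $r3, $r2  regs=(0,14,14,15,0,11)
  step pc=3: nor  $r2, $r2, $r3  regs=(0,14,65520,15,0,11)
  step pc=4: xor  $r0, $r3, $r2  regs=(0,14,65520,15,0,11)
  step pc=5: xori  $r5, $r1, 10  regs=(0,14,65520,15,0,4)
  step pc=6: addi  $r1, $r4, 4  regs=(0,4,65520,15,0,4)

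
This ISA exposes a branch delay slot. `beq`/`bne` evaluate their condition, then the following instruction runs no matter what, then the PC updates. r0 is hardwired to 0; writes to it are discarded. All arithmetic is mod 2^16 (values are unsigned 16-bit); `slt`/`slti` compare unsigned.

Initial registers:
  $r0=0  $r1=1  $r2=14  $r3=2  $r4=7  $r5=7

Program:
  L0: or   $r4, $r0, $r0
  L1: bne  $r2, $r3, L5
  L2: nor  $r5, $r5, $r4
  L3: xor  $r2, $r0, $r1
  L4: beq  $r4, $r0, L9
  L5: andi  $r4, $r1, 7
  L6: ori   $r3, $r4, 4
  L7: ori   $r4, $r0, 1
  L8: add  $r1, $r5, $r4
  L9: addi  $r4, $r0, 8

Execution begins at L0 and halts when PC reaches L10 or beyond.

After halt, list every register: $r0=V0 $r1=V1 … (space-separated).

$r0=0 $r1=65529 $r2=14 $r3=5 $r4=8 $r5=65528

#0 or   $r4, $r0, $r0 ; 0/1/14/2/0/7
#1 bne  $r2, $r3, L5 ; 0/1/14/2/0/7 ; →target
#2 nor  $r5, $r5, $r4 ; 0/1/14/2/0/65528
#5 andi  $r4, $r1, 7 ; 0/1/14/2/1/65528
#6 ori   $r3, $r4, 4 ; 0/1/14/5/1/65528
#7 ori   $r4, $r0, 1 ; 0/1/14/5/1/65528
#8 add  $r1, $r5, $r4 ; 0/65529/14/5/1/65528
#9 addi  $r4, $r0, 8 ; 0/65529/14/5/8/65528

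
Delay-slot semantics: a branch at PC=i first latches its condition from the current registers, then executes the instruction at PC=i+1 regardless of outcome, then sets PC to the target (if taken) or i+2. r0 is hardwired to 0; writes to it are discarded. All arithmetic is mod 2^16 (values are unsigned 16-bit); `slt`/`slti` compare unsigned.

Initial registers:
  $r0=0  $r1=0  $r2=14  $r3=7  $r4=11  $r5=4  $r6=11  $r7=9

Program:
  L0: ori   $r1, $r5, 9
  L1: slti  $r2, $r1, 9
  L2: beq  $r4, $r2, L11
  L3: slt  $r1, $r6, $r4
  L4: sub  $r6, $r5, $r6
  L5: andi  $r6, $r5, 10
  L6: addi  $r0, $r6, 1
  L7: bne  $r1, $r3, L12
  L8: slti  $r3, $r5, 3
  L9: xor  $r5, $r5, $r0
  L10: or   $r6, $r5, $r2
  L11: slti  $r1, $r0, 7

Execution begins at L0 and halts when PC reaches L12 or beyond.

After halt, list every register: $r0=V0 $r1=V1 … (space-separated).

$r0=0 $r1=0 $r2=0 $r3=0 $r4=11 $r5=4 $r6=0 $r7=9

[0] ori   $r1, $r5, 9  →  {$r0:0, $r1:13, $r2:14, $r3:7, $r4:11, $r5:4, $r6:11, $r7:9}
[1] slti  $r2, $r1, 9  →  {$r0:0, $r1:13, $r2:0, $r3:7, $r4:11, $r5:4, $r6:11, $r7:9}
[2] beq  $r4, $r2, L11  →  {$r0:0, $r1:13, $r2:0, $r3:7, $r4:11, $r5:4, $r6:11, $r7:9}  ⟨branch fallthrough⟩
[3] slt  $r1, $r6, $r4  →  {$r0:0, $r1:0, $r2:0, $r3:7, $r4:11, $r5:4, $r6:11, $r7:9}
[4] sub  $r6, $r5, $r6  →  {$r0:0, $r1:0, $r2:0, $r3:7, $r4:11, $r5:4, $r6:65529, $r7:9}
[5] andi  $r6, $r5, 10  →  {$r0:0, $r1:0, $r2:0, $r3:7, $r4:11, $r5:4, $r6:0, $r7:9}
[6] addi  $r0, $r6, 1  →  {$r0:0, $r1:0, $r2:0, $r3:7, $r4:11, $r5:4, $r6:0, $r7:9}
[7] bne  $r1, $r3, L12  →  {$r0:0, $r1:0, $r2:0, $r3:7, $r4:11, $r5:4, $r6:0, $r7:9}  ⟨branch taken⟩
[8] slti  $r3, $r5, 3  →  {$r0:0, $r1:0, $r2:0, $r3:0, $r4:11, $r5:4, $r6:0, $r7:9}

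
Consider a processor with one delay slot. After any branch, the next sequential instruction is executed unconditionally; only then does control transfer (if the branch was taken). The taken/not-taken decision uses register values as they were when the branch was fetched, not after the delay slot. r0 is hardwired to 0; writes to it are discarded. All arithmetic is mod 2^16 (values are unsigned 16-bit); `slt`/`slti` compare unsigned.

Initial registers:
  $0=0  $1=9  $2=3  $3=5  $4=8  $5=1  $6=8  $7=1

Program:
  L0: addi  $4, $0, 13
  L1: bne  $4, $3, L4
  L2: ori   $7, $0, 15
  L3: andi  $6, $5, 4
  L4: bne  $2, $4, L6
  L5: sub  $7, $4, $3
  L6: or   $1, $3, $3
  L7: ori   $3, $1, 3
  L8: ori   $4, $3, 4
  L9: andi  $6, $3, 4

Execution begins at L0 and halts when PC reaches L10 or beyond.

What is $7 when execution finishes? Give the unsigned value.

8

  step pc=0: addi  $4, $0, 13  regs=(0,9,3,5,13,1,8,1)
  step pc=1: bne  $4, $3, L4  cond=T  regs=(0,9,3,5,13,1,8,1)
  step pc=2: ori   $7, $0, 15  regs=(0,9,3,5,13,1,8,15)
  step pc=4: bne  $2, $4, L6  cond=T  regs=(0,9,3,5,13,1,8,15)
  step pc=5: sub  $7, $4, $3  regs=(0,9,3,5,13,1,8,8)
  step pc=6: or   $1, $3, $3  regs=(0,5,3,5,13,1,8,8)
  step pc=7: ori   $3, $1, 3  regs=(0,5,3,7,13,1,8,8)
  step pc=8: ori   $4, $3, 4  regs=(0,5,3,7,7,1,8,8)
  step pc=9: andi  $6, $3, 4  regs=(0,5,3,7,7,1,4,8)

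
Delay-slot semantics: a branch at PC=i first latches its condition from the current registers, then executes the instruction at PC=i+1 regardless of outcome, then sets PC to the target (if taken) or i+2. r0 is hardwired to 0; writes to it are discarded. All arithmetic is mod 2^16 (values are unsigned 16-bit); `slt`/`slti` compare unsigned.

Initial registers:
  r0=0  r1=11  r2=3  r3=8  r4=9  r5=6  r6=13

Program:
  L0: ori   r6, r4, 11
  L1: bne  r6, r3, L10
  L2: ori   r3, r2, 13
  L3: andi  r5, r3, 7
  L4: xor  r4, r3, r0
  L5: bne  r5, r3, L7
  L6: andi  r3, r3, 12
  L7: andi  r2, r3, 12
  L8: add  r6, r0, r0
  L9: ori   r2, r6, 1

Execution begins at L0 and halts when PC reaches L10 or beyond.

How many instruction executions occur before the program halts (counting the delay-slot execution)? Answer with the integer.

PC=0  ori   r6, r4, 11       | r0=0 r1=11 r2=3 r3=8 r4=9 r5=6 r6=11
PC=1  bne  r6, r3, L10       | r0=0 r1=11 r2=3 r3=8 r4=9 r5=6 r6=11  [TAKEN]
PC=2  ori   r3, r2, 13       | r0=0 r1=11 r2=3 r3=15 r4=9 r5=6 r6=11

3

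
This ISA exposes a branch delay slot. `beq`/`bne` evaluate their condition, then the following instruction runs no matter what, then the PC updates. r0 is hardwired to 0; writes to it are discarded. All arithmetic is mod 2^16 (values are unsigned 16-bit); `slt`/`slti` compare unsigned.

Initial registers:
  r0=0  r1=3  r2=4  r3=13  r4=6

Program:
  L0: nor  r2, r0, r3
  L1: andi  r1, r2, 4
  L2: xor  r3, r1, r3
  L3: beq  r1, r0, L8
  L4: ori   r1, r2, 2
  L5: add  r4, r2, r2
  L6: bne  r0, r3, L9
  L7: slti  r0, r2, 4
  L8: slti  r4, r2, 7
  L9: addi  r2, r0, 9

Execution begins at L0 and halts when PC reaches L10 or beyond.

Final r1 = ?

PC=0  nor  r2, r0, r3        | r0=0 r1=3 r2=65522 r3=13 r4=6
PC=1  andi  r1, r2, 4        | r0=0 r1=0 r2=65522 r3=13 r4=6
PC=2  xor  r3, r1, r3        | r0=0 r1=0 r2=65522 r3=13 r4=6
PC=3  beq  r1, r0, L8        | r0=0 r1=0 r2=65522 r3=13 r4=6  [TAKEN]
PC=4  ori   r1, r2, 2        | r0=0 r1=65522 r2=65522 r3=13 r4=6
PC=8  slti  r4, r2, 7        | r0=0 r1=65522 r2=65522 r3=13 r4=0
PC=9  addi  r2, r0, 9        | r0=0 r1=65522 r2=9 r3=13 r4=0

65522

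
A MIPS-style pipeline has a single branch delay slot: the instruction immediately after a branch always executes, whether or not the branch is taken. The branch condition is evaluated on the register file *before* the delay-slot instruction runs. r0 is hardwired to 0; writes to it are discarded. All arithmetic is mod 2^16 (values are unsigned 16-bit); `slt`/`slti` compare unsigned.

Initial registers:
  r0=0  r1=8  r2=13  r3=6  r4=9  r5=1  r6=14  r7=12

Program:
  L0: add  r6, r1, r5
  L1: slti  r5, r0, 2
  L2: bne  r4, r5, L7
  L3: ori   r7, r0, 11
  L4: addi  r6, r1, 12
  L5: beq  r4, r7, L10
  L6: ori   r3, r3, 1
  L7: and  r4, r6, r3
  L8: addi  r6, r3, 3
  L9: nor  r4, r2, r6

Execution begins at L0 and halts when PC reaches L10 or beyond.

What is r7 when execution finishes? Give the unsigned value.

PC=0  add  r6, r1, r5        | r0=0 r1=8 r2=13 r3=6 r4=9 r5=1 r6=9 r7=12
PC=1  slti  r5, r0, 2        | r0=0 r1=8 r2=13 r3=6 r4=9 r5=1 r6=9 r7=12
PC=2  bne  r4, r5, L7        | r0=0 r1=8 r2=13 r3=6 r4=9 r5=1 r6=9 r7=12  [TAKEN]
PC=3  ori   r7, r0, 11       | r0=0 r1=8 r2=13 r3=6 r4=9 r5=1 r6=9 r7=11
PC=7  and  r4, r6, r3        | r0=0 r1=8 r2=13 r3=6 r4=0 r5=1 r6=9 r7=11
PC=8  addi  r6, r3, 3        | r0=0 r1=8 r2=13 r3=6 r4=0 r5=1 r6=9 r7=11
PC=9  nor  r4, r2, r6        | r0=0 r1=8 r2=13 r3=6 r4=65522 r5=1 r6=9 r7=11

11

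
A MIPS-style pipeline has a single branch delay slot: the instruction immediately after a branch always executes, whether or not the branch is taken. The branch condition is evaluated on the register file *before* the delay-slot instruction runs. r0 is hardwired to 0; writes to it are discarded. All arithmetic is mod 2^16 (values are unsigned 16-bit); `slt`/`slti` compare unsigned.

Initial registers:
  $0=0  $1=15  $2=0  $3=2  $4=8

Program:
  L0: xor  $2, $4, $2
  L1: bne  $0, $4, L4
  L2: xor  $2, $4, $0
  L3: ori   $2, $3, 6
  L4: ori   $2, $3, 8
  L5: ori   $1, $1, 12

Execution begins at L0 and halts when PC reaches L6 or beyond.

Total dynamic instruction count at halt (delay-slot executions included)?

  step pc=0: xor  $2, $4, $2  regs=(0,15,8,2,8)
  step pc=1: bne  $0, $4, L4  cond=T  regs=(0,15,8,2,8)
  step pc=2: xor  $2, $4, $0  regs=(0,15,8,2,8)
  step pc=4: ori   $2, $3, 8  regs=(0,15,10,2,8)
  step pc=5: ori   $1, $1, 12  regs=(0,15,10,2,8)

5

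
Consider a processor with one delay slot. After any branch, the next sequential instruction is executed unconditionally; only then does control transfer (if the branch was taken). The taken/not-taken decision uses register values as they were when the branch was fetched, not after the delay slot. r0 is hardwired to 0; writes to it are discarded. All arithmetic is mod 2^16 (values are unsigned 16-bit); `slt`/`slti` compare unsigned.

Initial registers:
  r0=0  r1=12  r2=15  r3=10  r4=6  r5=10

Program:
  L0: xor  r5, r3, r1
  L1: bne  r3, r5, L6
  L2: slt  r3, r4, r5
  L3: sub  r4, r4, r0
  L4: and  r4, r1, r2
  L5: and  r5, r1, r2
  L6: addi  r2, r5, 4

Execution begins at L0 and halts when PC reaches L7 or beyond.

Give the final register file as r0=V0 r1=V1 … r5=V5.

#0 xor  r5, r3, r1 ; 0/12/15/10/6/6
#1 bne  r3, r5, L6 ; 0/12/15/10/6/6 ; →target
#2 slt  r3, r4, r5 ; 0/12/15/0/6/6
#6 addi  r2, r5, 4 ; 0/12/10/0/6/6

r0=0 r1=12 r2=10 r3=0 r4=6 r5=6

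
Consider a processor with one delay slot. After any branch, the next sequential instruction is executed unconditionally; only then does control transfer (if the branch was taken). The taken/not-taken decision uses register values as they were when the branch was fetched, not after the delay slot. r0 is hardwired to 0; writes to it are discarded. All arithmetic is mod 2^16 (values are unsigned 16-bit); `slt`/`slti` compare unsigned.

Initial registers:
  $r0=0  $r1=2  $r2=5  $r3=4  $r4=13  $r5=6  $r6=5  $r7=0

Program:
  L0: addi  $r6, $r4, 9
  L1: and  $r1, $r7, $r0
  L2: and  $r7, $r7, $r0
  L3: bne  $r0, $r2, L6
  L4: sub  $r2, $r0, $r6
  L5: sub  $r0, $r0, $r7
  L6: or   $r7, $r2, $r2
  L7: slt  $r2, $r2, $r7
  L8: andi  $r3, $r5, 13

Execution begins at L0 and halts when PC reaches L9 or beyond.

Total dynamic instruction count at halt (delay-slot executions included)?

8

  step pc=0: addi  $r6, $r4, 9  regs=(0,2,5,4,13,6,22,0)
  step pc=1: and  $r1, $r7, $r0  regs=(0,0,5,4,13,6,22,0)
  step pc=2: and  $r7, $r7, $r0  regs=(0,0,5,4,13,6,22,0)
  step pc=3: bne  $r0, $r2, L6  cond=T  regs=(0,0,5,4,13,6,22,0)
  step pc=4: sub  $r2, $r0, $r6  regs=(0,0,65514,4,13,6,22,0)
  step pc=6: or   $r7, $r2, $r2  regs=(0,0,65514,4,13,6,22,65514)
  step pc=7: slt  $r2, $r2, $r7  regs=(0,0,0,4,13,6,22,65514)
  step pc=8: andi  $r3, $r5, 13  regs=(0,0,0,4,13,6,22,65514)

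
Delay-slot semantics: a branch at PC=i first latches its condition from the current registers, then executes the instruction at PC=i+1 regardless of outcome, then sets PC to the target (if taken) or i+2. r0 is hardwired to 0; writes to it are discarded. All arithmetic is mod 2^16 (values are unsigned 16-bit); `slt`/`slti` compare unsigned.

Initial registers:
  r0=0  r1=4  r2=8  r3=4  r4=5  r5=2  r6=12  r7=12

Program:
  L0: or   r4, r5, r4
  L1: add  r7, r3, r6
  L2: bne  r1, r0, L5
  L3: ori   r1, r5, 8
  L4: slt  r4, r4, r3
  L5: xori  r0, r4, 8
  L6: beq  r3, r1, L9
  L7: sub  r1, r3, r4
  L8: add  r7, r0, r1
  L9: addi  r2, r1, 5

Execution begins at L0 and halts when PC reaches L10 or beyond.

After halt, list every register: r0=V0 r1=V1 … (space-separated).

PC=0  or   r4, r5, r4        | r0=0 r1=4 r2=8 r3=4 r4=7 r5=2 r6=12 r7=12
PC=1  add  r7, r3, r6        | r0=0 r1=4 r2=8 r3=4 r4=7 r5=2 r6=12 r7=16
PC=2  bne  r1, r0, L5        | r0=0 r1=4 r2=8 r3=4 r4=7 r5=2 r6=12 r7=16  [TAKEN]
PC=3  ori   r1, r5, 8        | r0=0 r1=10 r2=8 r3=4 r4=7 r5=2 r6=12 r7=16
PC=5  xori  r0, r4, 8        | r0=0 r1=10 r2=8 r3=4 r4=7 r5=2 r6=12 r7=16
PC=6  beq  r3, r1, L9        | r0=0 r1=10 r2=8 r3=4 r4=7 r5=2 r6=12 r7=16  [not taken]
PC=7  sub  r1, r3, r4        | r0=0 r1=65533 r2=8 r3=4 r4=7 r5=2 r6=12 r7=16
PC=8  add  r7, r0, r1        | r0=0 r1=65533 r2=8 r3=4 r4=7 r5=2 r6=12 r7=65533
PC=9  addi  r2, r1, 5        | r0=0 r1=65533 r2=2 r3=4 r4=7 r5=2 r6=12 r7=65533

r0=0 r1=65533 r2=2 r3=4 r4=7 r5=2 r6=12 r7=65533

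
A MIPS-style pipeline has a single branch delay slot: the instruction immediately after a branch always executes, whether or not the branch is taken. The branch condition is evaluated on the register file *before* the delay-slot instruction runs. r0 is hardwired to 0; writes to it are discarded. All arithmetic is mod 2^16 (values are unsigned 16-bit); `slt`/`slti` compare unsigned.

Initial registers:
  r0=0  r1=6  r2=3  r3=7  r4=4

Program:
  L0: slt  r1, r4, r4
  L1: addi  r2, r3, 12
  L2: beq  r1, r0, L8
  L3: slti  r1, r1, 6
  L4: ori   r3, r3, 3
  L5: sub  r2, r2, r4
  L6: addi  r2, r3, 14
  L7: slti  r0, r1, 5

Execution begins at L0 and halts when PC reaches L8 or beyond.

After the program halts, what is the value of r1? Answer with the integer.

PC=0  slt  r1, r4, r4        | r0=0 r1=0 r2=3 r3=7 r4=4
PC=1  addi  r2, r3, 12       | r0=0 r1=0 r2=19 r3=7 r4=4
PC=2  beq  r1, r0, L8        | r0=0 r1=0 r2=19 r3=7 r4=4  [TAKEN]
PC=3  slti  r1, r1, 6        | r0=0 r1=1 r2=19 r3=7 r4=4

1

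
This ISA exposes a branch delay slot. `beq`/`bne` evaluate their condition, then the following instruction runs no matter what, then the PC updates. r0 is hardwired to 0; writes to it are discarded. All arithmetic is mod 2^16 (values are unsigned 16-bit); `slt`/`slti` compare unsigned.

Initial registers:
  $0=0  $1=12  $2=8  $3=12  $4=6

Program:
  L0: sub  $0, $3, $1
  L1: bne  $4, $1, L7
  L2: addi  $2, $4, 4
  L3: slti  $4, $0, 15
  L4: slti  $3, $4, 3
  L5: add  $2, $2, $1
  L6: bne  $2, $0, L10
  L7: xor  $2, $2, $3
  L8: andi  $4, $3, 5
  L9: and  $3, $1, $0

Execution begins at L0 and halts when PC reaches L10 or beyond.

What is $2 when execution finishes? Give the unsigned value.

  step pc=0: sub  $0, $3, $1  regs=(0,12,8,12,6)
  step pc=1: bne  $4, $1, L7  cond=T  regs=(0,12,8,12,6)
  step pc=2: addi  $2, $4, 4  regs=(0,12,10,12,6)
  step pc=7: xor  $2, $2, $3  regs=(0,12,6,12,6)
  step pc=8: andi  $4, $3, 5  regs=(0,12,6,12,4)
  step pc=9: and  $3, $1, $0  regs=(0,12,6,0,4)

6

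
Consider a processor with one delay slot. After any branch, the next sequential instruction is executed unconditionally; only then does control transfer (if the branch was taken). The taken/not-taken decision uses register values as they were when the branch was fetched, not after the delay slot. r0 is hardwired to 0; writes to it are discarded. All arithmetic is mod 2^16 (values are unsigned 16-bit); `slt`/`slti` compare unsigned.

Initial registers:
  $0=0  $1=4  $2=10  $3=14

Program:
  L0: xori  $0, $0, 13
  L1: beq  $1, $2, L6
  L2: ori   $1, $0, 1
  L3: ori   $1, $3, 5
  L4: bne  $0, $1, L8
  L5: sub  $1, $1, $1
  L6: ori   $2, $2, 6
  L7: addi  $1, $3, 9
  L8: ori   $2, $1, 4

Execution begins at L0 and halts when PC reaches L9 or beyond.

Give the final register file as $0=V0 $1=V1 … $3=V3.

  step pc=0: xori  $0, $0, 13  regs=(0,4,10,14)
  step pc=1: beq  $1, $2, L6  cond=F  regs=(0,4,10,14)
  step pc=2: ori   $1, $0, 1  regs=(0,1,10,14)
  step pc=3: ori   $1, $3, 5  regs=(0,15,10,14)
  step pc=4: bne  $0, $1, L8  cond=T  regs=(0,15,10,14)
  step pc=5: sub  $1, $1, $1  regs=(0,0,10,14)
  step pc=8: ori   $2, $1, 4  regs=(0,0,4,14)

$0=0 $1=0 $2=4 $3=14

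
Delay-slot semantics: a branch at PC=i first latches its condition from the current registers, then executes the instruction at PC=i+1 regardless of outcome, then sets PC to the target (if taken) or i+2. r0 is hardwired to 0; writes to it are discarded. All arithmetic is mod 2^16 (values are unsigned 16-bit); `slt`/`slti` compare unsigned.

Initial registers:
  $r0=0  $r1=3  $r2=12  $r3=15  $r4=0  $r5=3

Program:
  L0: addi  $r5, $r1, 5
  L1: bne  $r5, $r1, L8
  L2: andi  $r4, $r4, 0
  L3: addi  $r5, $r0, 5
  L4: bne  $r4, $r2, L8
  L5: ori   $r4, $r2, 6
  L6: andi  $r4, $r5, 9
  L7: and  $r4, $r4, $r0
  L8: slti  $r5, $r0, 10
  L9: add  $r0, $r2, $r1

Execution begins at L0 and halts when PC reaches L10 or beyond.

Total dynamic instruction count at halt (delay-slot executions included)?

[0] addi  $r5, $r1, 5  →  {$r0:0, $r1:3, $r2:12, $r3:15, $r4:0, $r5:8}
[1] bne  $r5, $r1, L8  →  {$r0:0, $r1:3, $r2:12, $r3:15, $r4:0, $r5:8}  ⟨branch taken⟩
[2] andi  $r4, $r4, 0  →  {$r0:0, $r1:3, $r2:12, $r3:15, $r4:0, $r5:8}
[8] slti  $r5, $r0, 10  →  {$r0:0, $r1:3, $r2:12, $r3:15, $r4:0, $r5:1}
[9] add  $r0, $r2, $r1  →  {$r0:0, $r1:3, $r2:12, $r3:15, $r4:0, $r5:1}

5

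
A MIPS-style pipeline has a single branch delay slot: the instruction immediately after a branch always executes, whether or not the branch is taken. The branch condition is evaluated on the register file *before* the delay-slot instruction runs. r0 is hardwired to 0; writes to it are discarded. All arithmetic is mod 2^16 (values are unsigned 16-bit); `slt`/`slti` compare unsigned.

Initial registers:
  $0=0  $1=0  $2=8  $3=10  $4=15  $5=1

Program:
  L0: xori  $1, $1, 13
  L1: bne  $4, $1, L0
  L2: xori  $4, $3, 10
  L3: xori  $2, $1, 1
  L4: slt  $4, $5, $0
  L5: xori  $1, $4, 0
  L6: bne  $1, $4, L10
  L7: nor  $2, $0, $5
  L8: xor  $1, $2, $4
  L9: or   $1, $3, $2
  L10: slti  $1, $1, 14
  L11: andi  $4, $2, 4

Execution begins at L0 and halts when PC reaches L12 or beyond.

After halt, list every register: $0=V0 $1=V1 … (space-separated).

[0] xori  $1, $1, 13  →  {$0:0, $1:13, $2:8, $3:10, $4:15, $5:1}
[1] bne  $4, $1, L0  →  {$0:0, $1:13, $2:8, $3:10, $4:15, $5:1}  ⟨branch taken⟩
[2] xori  $4, $3, 10  →  {$0:0, $1:13, $2:8, $3:10, $4:0, $5:1}
[0] xori  $1, $1, 13  →  {$0:0, $1:0, $2:8, $3:10, $4:0, $5:1}
[1] bne  $4, $1, L0  →  {$0:0, $1:0, $2:8, $3:10, $4:0, $5:1}  ⟨branch fallthrough⟩
[2] xori  $4, $3, 10  →  {$0:0, $1:0, $2:8, $3:10, $4:0, $5:1}
[3] xori  $2, $1, 1  →  {$0:0, $1:0, $2:1, $3:10, $4:0, $5:1}
[4] slt  $4, $5, $0  →  {$0:0, $1:0, $2:1, $3:10, $4:0, $5:1}
[5] xori  $1, $4, 0  →  {$0:0, $1:0, $2:1, $3:10, $4:0, $5:1}
[6] bne  $1, $4, L10  →  {$0:0, $1:0, $2:1, $3:10, $4:0, $5:1}  ⟨branch fallthrough⟩
[7] nor  $2, $0, $5  →  {$0:0, $1:0, $2:65534, $3:10, $4:0, $5:1}
[8] xor  $1, $2, $4  →  {$0:0, $1:65534, $2:65534, $3:10, $4:0, $5:1}
[9] or   $1, $3, $2  →  {$0:0, $1:65534, $2:65534, $3:10, $4:0, $5:1}
[10] slti  $1, $1, 14  →  {$0:0, $1:0, $2:65534, $3:10, $4:0, $5:1}
[11] andi  $4, $2, 4  →  {$0:0, $1:0, $2:65534, $3:10, $4:4, $5:1}

$0=0 $1=0 $2=65534 $3=10 $4=4 $5=1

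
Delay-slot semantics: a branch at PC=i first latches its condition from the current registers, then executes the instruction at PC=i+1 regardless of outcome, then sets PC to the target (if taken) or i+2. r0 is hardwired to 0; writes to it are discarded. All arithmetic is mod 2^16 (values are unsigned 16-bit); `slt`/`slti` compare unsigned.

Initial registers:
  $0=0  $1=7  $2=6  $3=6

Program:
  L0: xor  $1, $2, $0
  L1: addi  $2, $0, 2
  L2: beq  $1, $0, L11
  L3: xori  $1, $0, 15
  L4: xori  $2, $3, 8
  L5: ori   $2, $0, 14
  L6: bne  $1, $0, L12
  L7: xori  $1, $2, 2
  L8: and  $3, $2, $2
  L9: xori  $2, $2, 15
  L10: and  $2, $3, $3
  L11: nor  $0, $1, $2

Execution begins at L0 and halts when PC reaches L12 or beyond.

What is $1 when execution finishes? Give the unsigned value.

  step pc=0: xor  $1, $2, $0  regs=(0,6,6,6)
  step pc=1: addi  $2, $0, 2  regs=(0,6,2,6)
  step pc=2: beq  $1, $0, L11  cond=F  regs=(0,6,2,6)
  step pc=3: xori  $1, $0, 15  regs=(0,15,2,6)
  step pc=4: xori  $2, $3, 8  regs=(0,15,14,6)
  step pc=5: ori   $2, $0, 14  regs=(0,15,14,6)
  step pc=6: bne  $1, $0, L12  cond=T  regs=(0,15,14,6)
  step pc=7: xori  $1, $2, 2  regs=(0,12,14,6)

12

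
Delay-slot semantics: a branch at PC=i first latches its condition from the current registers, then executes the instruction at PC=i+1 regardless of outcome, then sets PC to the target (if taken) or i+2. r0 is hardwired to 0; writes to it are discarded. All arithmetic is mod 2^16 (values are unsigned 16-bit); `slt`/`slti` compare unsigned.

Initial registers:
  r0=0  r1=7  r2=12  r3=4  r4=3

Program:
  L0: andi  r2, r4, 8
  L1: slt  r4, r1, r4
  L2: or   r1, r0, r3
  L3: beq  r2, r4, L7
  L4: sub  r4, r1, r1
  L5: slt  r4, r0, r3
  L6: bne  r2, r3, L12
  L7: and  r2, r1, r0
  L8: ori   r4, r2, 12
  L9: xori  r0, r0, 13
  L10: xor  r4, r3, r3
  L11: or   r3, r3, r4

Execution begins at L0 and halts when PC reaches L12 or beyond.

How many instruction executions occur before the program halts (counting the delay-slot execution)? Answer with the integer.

#0 andi  r2, r4, 8 ; 0/7/0/4/3
#1 slt  r4, r1, r4 ; 0/7/0/4/0
#2 or   r1, r0, r3 ; 0/4/0/4/0
#3 beq  r2, r4, L7 ; 0/4/0/4/0 ; →target
#4 sub  r4, r1, r1 ; 0/4/0/4/0
#7 and  r2, r1, r0 ; 0/4/0/4/0
#8 ori   r4, r2, 12 ; 0/4/0/4/12
#9 xori  r0, r0, 13 ; 0/4/0/4/12
#10 xor  r4, r3, r3 ; 0/4/0/4/0
#11 or   r3, r3, r4 ; 0/4/0/4/0

10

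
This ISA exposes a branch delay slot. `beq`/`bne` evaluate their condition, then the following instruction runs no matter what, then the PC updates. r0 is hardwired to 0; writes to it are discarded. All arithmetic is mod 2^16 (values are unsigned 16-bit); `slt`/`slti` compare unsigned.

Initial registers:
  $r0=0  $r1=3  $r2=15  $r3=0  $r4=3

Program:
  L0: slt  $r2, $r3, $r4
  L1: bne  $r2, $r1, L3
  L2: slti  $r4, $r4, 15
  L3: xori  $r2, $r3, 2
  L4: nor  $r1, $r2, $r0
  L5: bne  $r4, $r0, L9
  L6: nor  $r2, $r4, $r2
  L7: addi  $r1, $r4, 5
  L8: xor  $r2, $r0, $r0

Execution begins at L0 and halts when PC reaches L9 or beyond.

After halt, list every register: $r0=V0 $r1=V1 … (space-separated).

$r0=0 $r1=65533 $r2=65532 $r3=0 $r4=1

[0] slt  $r2, $r3, $r4  →  {$r0:0, $r1:3, $r2:1, $r3:0, $r4:3}
[1] bne  $r2, $r1, L3  →  {$r0:0, $r1:3, $r2:1, $r3:0, $r4:3}  ⟨branch taken⟩
[2] slti  $r4, $r4, 15  →  {$r0:0, $r1:3, $r2:1, $r3:0, $r4:1}
[3] xori  $r2, $r3, 2  →  {$r0:0, $r1:3, $r2:2, $r3:0, $r4:1}
[4] nor  $r1, $r2, $r0  →  {$r0:0, $r1:65533, $r2:2, $r3:0, $r4:1}
[5] bne  $r4, $r0, L9  →  {$r0:0, $r1:65533, $r2:2, $r3:0, $r4:1}  ⟨branch taken⟩
[6] nor  $r2, $r4, $r2  →  {$r0:0, $r1:65533, $r2:65532, $r3:0, $r4:1}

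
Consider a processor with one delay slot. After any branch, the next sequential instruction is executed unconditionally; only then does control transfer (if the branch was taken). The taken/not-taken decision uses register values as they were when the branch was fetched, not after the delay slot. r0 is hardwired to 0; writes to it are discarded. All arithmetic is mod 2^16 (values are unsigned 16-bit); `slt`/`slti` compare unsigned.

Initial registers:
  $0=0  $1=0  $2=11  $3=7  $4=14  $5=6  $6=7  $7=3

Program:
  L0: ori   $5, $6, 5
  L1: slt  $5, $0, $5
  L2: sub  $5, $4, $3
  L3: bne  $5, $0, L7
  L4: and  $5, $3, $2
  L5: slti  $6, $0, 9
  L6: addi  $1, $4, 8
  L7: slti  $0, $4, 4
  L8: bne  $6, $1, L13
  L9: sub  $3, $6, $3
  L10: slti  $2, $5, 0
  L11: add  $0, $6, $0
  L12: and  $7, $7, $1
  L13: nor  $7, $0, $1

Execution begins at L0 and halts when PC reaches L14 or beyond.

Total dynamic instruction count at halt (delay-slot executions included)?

9

#0 ori   $5, $6, 5 ; 0/0/11/7/14/7/7/3
#1 slt  $5, $0, $5 ; 0/0/11/7/14/1/7/3
#2 sub  $5, $4, $3 ; 0/0/11/7/14/7/7/3
#3 bne  $5, $0, L7 ; 0/0/11/7/14/7/7/3 ; →target
#4 and  $5, $3, $2 ; 0/0/11/7/14/3/7/3
#7 slti  $0, $4, 4 ; 0/0/11/7/14/3/7/3
#8 bne  $6, $1, L13 ; 0/0/11/7/14/3/7/3 ; →target
#9 sub  $3, $6, $3 ; 0/0/11/0/14/3/7/3
#13 nor  $7, $0, $1 ; 0/0/11/0/14/3/7/65535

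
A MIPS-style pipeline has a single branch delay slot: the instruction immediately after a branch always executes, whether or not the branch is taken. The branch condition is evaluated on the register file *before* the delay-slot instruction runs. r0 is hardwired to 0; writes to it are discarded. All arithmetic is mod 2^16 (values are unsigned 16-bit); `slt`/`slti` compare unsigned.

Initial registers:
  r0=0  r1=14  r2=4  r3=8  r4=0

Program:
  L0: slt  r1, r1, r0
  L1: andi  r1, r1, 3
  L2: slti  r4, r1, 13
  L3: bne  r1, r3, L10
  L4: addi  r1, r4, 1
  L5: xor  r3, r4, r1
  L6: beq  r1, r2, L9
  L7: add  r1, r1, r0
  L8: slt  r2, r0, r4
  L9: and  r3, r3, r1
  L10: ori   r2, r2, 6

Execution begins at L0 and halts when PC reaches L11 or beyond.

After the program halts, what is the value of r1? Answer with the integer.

2

#0 slt  r1, r1, r0 ; 0/0/4/8/0
#1 andi  r1, r1, 3 ; 0/0/4/8/0
#2 slti  r4, r1, 13 ; 0/0/4/8/1
#3 bne  r1, r3, L10 ; 0/0/4/8/1 ; →target
#4 addi  r1, r4, 1 ; 0/2/4/8/1
#10 ori   r2, r2, 6 ; 0/2/6/8/1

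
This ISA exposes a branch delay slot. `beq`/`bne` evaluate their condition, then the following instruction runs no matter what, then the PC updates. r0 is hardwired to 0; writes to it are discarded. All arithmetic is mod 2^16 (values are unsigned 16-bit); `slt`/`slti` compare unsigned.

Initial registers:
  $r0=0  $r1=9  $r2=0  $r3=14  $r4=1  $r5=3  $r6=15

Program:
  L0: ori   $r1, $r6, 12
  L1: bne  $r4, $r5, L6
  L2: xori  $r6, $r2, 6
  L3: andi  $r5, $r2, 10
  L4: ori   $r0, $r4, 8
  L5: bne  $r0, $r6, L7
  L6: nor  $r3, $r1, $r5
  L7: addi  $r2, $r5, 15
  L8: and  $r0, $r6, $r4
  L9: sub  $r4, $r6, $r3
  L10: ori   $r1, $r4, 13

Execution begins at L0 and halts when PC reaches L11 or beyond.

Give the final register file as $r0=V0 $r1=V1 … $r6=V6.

[0] ori   $r1, $r6, 12  →  {$r0:0, $r1:15, $r2:0, $r3:14, $r4:1, $r5:3, $r6:15}
[1] bne  $r4, $r5, L6  →  {$r0:0, $r1:15, $r2:0, $r3:14, $r4:1, $r5:3, $r6:15}  ⟨branch taken⟩
[2] xori  $r6, $r2, 6  →  {$r0:0, $r1:15, $r2:0, $r3:14, $r4:1, $r5:3, $r6:6}
[6] nor  $r3, $r1, $r5  →  {$r0:0, $r1:15, $r2:0, $r3:65520, $r4:1, $r5:3, $r6:6}
[7] addi  $r2, $r5, 15  →  {$r0:0, $r1:15, $r2:18, $r3:65520, $r4:1, $r5:3, $r6:6}
[8] and  $r0, $r6, $r4  →  {$r0:0, $r1:15, $r2:18, $r3:65520, $r4:1, $r5:3, $r6:6}
[9] sub  $r4, $r6, $r3  →  {$r0:0, $r1:15, $r2:18, $r3:65520, $r4:22, $r5:3, $r6:6}
[10] ori   $r1, $r4, 13  →  {$r0:0, $r1:31, $r2:18, $r3:65520, $r4:22, $r5:3, $r6:6}

$r0=0 $r1=31 $r2=18 $r3=65520 $r4=22 $r5=3 $r6=6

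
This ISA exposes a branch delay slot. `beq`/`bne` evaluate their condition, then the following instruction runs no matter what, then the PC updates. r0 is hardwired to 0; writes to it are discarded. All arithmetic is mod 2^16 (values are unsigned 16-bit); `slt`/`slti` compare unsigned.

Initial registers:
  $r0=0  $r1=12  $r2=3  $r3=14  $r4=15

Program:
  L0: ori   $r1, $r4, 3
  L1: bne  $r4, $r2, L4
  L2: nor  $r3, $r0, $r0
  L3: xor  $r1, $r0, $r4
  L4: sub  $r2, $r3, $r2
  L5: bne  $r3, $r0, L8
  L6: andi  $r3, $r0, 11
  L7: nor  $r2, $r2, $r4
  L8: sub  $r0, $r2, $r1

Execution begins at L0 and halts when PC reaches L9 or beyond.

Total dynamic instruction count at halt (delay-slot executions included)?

7

[0] ori   $r1, $r4, 3  →  {$r0:0, $r1:15, $r2:3, $r3:14, $r4:15}
[1] bne  $r4, $r2, L4  →  {$r0:0, $r1:15, $r2:3, $r3:14, $r4:15}  ⟨branch taken⟩
[2] nor  $r3, $r0, $r0  →  {$r0:0, $r1:15, $r2:3, $r3:65535, $r4:15}
[4] sub  $r2, $r3, $r2  →  {$r0:0, $r1:15, $r2:65532, $r3:65535, $r4:15}
[5] bne  $r3, $r0, L8  →  {$r0:0, $r1:15, $r2:65532, $r3:65535, $r4:15}  ⟨branch taken⟩
[6] andi  $r3, $r0, 11  →  {$r0:0, $r1:15, $r2:65532, $r3:0, $r4:15}
[8] sub  $r0, $r2, $r1  →  {$r0:0, $r1:15, $r2:65532, $r3:0, $r4:15}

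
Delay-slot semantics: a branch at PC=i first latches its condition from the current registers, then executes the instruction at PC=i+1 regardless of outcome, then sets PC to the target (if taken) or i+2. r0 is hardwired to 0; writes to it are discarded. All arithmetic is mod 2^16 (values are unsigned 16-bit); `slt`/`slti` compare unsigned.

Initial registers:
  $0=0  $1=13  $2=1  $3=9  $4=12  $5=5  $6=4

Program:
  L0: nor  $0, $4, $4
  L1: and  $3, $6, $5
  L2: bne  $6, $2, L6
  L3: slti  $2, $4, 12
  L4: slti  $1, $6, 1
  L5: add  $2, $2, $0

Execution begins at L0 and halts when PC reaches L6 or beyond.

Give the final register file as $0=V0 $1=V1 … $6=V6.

#0 nor  $0, $4, $4 ; 0/13/1/9/12/5/4
#1 and  $3, $6, $5 ; 0/13/1/4/12/5/4
#2 bne  $6, $2, L6 ; 0/13/1/4/12/5/4 ; →target
#3 slti  $2, $4, 12 ; 0/13/0/4/12/5/4

$0=0 $1=13 $2=0 $3=4 $4=12 $5=5 $6=4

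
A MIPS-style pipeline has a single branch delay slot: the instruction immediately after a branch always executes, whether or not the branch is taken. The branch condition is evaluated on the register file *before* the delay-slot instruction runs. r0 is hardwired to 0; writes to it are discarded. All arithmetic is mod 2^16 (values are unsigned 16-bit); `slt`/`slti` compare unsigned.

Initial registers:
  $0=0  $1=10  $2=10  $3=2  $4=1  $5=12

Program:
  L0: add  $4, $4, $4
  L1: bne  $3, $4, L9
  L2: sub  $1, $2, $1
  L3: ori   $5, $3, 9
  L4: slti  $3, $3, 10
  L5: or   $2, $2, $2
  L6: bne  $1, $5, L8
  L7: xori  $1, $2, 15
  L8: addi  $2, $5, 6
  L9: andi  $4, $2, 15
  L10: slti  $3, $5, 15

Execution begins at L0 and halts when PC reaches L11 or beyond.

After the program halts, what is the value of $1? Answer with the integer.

[0] add  $4, $4, $4  →  {$0:0, $1:10, $2:10, $3:2, $4:2, $5:12}
[1] bne  $3, $4, L9  →  {$0:0, $1:10, $2:10, $3:2, $4:2, $5:12}  ⟨branch fallthrough⟩
[2] sub  $1, $2, $1  →  {$0:0, $1:0, $2:10, $3:2, $4:2, $5:12}
[3] ori   $5, $3, 9  →  {$0:0, $1:0, $2:10, $3:2, $4:2, $5:11}
[4] slti  $3, $3, 10  →  {$0:0, $1:0, $2:10, $3:1, $4:2, $5:11}
[5] or   $2, $2, $2  →  {$0:0, $1:0, $2:10, $3:1, $4:2, $5:11}
[6] bne  $1, $5, L8  →  {$0:0, $1:0, $2:10, $3:1, $4:2, $5:11}  ⟨branch taken⟩
[7] xori  $1, $2, 15  →  {$0:0, $1:5, $2:10, $3:1, $4:2, $5:11}
[8] addi  $2, $5, 6  →  {$0:0, $1:5, $2:17, $3:1, $4:2, $5:11}
[9] andi  $4, $2, 15  →  {$0:0, $1:5, $2:17, $3:1, $4:1, $5:11}
[10] slti  $3, $5, 15  →  {$0:0, $1:5, $2:17, $3:1, $4:1, $5:11}

5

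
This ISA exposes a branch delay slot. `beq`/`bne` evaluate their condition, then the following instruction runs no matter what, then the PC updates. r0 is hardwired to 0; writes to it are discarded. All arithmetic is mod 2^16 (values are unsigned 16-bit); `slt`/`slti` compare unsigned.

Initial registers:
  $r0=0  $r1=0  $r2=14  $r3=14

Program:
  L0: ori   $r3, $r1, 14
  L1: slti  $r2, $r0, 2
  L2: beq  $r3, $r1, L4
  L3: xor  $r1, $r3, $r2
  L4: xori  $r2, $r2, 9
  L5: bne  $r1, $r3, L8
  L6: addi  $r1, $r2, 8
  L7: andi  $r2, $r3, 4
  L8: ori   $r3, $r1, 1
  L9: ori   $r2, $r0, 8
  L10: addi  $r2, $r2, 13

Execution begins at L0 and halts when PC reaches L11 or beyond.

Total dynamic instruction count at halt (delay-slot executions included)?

10

[0] ori   $r3, $r1, 14  →  {$r0:0, $r1:0, $r2:14, $r3:14}
[1] slti  $r2, $r0, 2  →  {$r0:0, $r1:0, $r2:1, $r3:14}
[2] beq  $r3, $r1, L4  →  {$r0:0, $r1:0, $r2:1, $r3:14}  ⟨branch fallthrough⟩
[3] xor  $r1, $r3, $r2  →  {$r0:0, $r1:15, $r2:1, $r3:14}
[4] xori  $r2, $r2, 9  →  {$r0:0, $r1:15, $r2:8, $r3:14}
[5] bne  $r1, $r3, L8  →  {$r0:0, $r1:15, $r2:8, $r3:14}  ⟨branch taken⟩
[6] addi  $r1, $r2, 8  →  {$r0:0, $r1:16, $r2:8, $r3:14}
[8] ori   $r3, $r1, 1  →  {$r0:0, $r1:16, $r2:8, $r3:17}
[9] ori   $r2, $r0, 8  →  {$r0:0, $r1:16, $r2:8, $r3:17}
[10] addi  $r2, $r2, 13  →  {$r0:0, $r1:16, $r2:21, $r3:17}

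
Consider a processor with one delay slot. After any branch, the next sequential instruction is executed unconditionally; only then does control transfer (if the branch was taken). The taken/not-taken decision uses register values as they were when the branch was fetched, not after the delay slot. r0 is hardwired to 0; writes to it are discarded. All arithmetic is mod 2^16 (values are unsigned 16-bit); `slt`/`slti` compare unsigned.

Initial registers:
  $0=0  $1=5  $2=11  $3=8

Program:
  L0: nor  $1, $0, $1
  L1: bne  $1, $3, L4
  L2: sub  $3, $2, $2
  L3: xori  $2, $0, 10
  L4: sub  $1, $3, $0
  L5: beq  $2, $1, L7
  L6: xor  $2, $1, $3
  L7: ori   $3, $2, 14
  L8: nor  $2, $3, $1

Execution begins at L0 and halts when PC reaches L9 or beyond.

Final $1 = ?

0

[0] nor  $1, $0, $1  →  {$0:0, $1:65530, $2:11, $3:8}
[1] bne  $1, $3, L4  →  {$0:0, $1:65530, $2:11, $3:8}  ⟨branch taken⟩
[2] sub  $3, $2, $2  →  {$0:0, $1:65530, $2:11, $3:0}
[4] sub  $1, $3, $0  →  {$0:0, $1:0, $2:11, $3:0}
[5] beq  $2, $1, L7  →  {$0:0, $1:0, $2:11, $3:0}  ⟨branch fallthrough⟩
[6] xor  $2, $1, $3  →  {$0:0, $1:0, $2:0, $3:0}
[7] ori   $3, $2, 14  →  {$0:0, $1:0, $2:0, $3:14}
[8] nor  $2, $3, $1  →  {$0:0, $1:0, $2:65521, $3:14}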